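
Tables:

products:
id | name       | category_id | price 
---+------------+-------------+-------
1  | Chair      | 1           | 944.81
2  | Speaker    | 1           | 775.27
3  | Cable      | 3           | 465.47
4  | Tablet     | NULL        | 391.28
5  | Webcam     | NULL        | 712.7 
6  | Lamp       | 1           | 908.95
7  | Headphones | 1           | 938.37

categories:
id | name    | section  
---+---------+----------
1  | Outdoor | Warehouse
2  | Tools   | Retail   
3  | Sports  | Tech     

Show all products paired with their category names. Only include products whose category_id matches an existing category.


INNER JOIN keeps only products rows whose category_id matches an id in categories. Walk through each product:
  - product 1 (Chair): category_id=1 -> matches Outdoor
  - product 2 (Speaker): category_id=1 -> matches Outdoor
  - product 3 (Cable): category_id=3 -> matches Sports
  - product 4 (Tablet): category_id=NULL, no match -> dropped
  - product 5 (Webcam): category_id=NULL, no match -> dropped
  - product 6 (Lamp): category_id=1 -> matches Outdoor
  - product 7 (Headphones): category_id=1 -> matches Outdoor
So 2 of 7 rows are dropped.

SQL:
SELECT a.name, b.name AS category
FROM products a
INNER JOIN categories b ON a.category_id = b.id

Result:
name       | category
-----------+---------
Chair      | Outdoor 
Speaker    | Outdoor 
Cable      | Sports  
Lamp       | Outdoor 
Headphones | Outdoor 


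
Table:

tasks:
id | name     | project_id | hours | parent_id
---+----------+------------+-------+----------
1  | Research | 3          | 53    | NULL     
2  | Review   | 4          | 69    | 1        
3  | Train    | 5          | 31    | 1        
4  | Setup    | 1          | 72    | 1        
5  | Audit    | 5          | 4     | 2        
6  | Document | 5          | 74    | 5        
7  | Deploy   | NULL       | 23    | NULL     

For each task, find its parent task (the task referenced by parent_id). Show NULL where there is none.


This is a self-join: tasks is joined to a second copy of itself, matching each row's parent_id to another row's id. Use LEFT JOIN so rows with parent_id=NULL are kept.
  - task 1 (Research): parent_id=NULL -> NULL
  - task 2 (Review): parent_id=1 -> Research
  - task 3 (Train): parent_id=1 -> Research
  - task 4 (Setup): parent_id=1 -> Research
  - task 5 (Audit): parent_id=2 -> Review
  - task 6 (Document): parent_id=5 -> Audit
  - task 7 (Deploy): parent_id=NULL -> NULL

SQL:
SELECT a.name AS item, b.name AS parent
FROM tasks a
LEFT JOIN tasks b ON a.parent_id = b.id

Result:
item     | parent  
---------+---------
Research | NULL    
Review   | Research
Train    | Research
Setup    | Research
Audit    | Review  
Document | Audit   
Deploy   | NULL    


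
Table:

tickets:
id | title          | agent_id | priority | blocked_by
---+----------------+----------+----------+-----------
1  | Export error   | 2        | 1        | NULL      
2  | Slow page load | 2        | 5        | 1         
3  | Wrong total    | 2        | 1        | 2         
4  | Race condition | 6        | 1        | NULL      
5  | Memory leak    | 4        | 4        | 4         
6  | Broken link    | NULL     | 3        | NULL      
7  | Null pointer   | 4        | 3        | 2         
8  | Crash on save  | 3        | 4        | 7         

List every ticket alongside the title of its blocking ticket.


This is a self-join: tickets is joined to a second copy of itself, matching each row's blocked_by to another row's id. Use LEFT JOIN so rows with blocked_by=NULL are kept.
  - ticket 1 (Export error): blocked_by=NULL -> NULL
  - ticket 2 (Slow page load): blocked_by=1 -> Export error
  - ticket 3 (Wrong total): blocked_by=2 -> Slow page load
  - ticket 4 (Race condition): blocked_by=NULL -> NULL
  - ticket 5 (Memory leak): blocked_by=4 -> Race condition
  - ticket 6 (Broken link): blocked_by=NULL -> NULL
  - ticket 7 (Null pointer): blocked_by=2 -> Slow page load
  - ticket 8 (Crash on save): blocked_by=7 -> Null pointer

SQL:
SELECT a.title AS item, b.title AS blocked_by
FROM tickets a
LEFT JOIN tickets b ON a.blocked_by = b.id

Result:
item           | blocked_by    
---------------+---------------
Export error   | NULL          
Slow page load | Export error  
Wrong total    | Slow page load
Race condition | NULL          
Memory leak    | Race condition
Broken link    | NULL          
Null pointer   | Slow page load
Crash on save  | Null pointer  


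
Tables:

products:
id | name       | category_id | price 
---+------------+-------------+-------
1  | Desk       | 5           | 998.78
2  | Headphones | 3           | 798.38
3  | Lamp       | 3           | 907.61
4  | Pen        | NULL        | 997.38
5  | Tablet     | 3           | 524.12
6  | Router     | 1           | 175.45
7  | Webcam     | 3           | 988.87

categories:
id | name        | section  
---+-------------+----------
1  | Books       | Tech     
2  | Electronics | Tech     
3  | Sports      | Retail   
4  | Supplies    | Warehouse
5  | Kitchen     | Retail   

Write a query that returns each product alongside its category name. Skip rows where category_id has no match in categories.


INNER JOIN keeps only products rows whose category_id matches an id in categories. Walk through each product:
  - product 1 (Desk): category_id=5 -> matches Kitchen
  - product 2 (Headphones): category_id=3 -> matches Sports
  - product 3 (Lamp): category_id=3 -> matches Sports
  - product 4 (Pen): category_id=NULL, no match -> dropped
  - product 5 (Tablet): category_id=3 -> matches Sports
  - product 6 (Router): category_id=1 -> matches Books
  - product 7 (Webcam): category_id=3 -> matches Sports
So 1 of 7 rows is dropped.

SQL:
SELECT a.name, b.name AS category
FROM products a
INNER JOIN categories b ON a.category_id = b.id

Result:
name       | category
-----------+---------
Desk       | Kitchen 
Headphones | Sports  
Lamp       | Sports  
Tablet     | Sports  
Router     | Books   
Webcam     | Sports  


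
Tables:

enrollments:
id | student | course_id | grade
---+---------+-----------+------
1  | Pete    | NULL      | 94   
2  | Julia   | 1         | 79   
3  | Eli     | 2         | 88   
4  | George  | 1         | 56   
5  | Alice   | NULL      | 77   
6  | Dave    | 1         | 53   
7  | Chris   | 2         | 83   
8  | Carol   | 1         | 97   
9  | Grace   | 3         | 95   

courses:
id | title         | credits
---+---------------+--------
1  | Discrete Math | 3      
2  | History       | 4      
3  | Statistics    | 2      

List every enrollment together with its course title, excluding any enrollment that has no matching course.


INNER JOIN keeps only enrollments rows whose course_id matches an id in courses. Walk through each enrollment:
  - enrollment 1 (Pete): course_id=NULL, no match -> dropped
  - enrollment 2 (Julia): course_id=1 -> matches Discrete Math
  - enrollment 3 (Eli): course_id=2 -> matches History
  - enrollment 4 (George): course_id=1 -> matches Discrete Math
  - enrollment 5 (Alice): course_id=NULL, no match -> dropped
  - enrollment 6 (Dave): course_id=1 -> matches Discrete Math
  - enrollment 7 (Chris): course_id=2 -> matches History
  - enrollment 8 (Carol): course_id=1 -> matches Discrete Math
  - enrollment 9 (Grace): course_id=3 -> matches Statistics
So 2 of 9 rows are dropped.

SQL:
SELECT a.student, b.title AS course
FROM enrollments a
INNER JOIN courses b ON a.course_id = b.id

Result:
student | course       
--------+--------------
Julia   | Discrete Math
Eli     | History      
George  | Discrete Math
Dave    | Discrete Math
Chris   | History      
Carol   | Discrete Math
Grace   | Statistics   


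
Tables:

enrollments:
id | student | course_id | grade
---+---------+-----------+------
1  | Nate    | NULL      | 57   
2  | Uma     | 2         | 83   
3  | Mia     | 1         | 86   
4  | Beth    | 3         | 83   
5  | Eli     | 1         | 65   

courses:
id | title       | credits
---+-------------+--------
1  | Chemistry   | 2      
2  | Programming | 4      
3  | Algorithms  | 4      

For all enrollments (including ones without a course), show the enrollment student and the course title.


LEFT JOIN keeps every row from enrollments (the left table); where course_id has no match in courses, the course columns become NULL. Walk through each enrollment:
  - enrollment 1 (Nate): course_id=NULL, no match -> kept with NULL
  - enrollment 2 (Uma): course_id=2 -> matches Programming
  - enrollment 3 (Mia): course_id=1 -> matches Chemistry
  - enrollment 4 (Beth): course_id=3 -> matches Algorithms
  - enrollment 5 (Eli): course_id=1 -> matches Chemistry
All 5 rows appear; 1 has NULL course.

SQL:
SELECT a.student, b.title AS course
FROM enrollments a
LEFT JOIN courses b ON a.course_id = b.id

Result:
student | course     
--------+------------
Nate    | NULL       
Uma     | Programming
Mia     | Chemistry  
Beth    | Algorithms 
Eli     | Chemistry  


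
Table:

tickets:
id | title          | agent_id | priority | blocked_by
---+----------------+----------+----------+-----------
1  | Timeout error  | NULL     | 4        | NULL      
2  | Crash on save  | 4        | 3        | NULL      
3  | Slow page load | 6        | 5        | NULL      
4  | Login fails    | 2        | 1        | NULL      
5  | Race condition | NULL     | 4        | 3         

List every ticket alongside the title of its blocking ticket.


This is a self-join: tickets is joined to a second copy of itself, matching each row's blocked_by to another row's id. Use LEFT JOIN so rows with blocked_by=NULL are kept.
  - ticket 1 (Timeout error): blocked_by=NULL -> NULL
  - ticket 2 (Crash on save): blocked_by=NULL -> NULL
  - ticket 3 (Slow page load): blocked_by=NULL -> NULL
  - ticket 4 (Login fails): blocked_by=NULL -> NULL
  - ticket 5 (Race condition): blocked_by=3 -> Slow page load

SQL:
SELECT a.title AS item, b.title AS blocked_by
FROM tickets a
LEFT JOIN tickets b ON a.blocked_by = b.id

Result:
item           | blocked_by    
---------------+---------------
Timeout error  | NULL          
Crash on save  | NULL          
Slow page load | NULL          
Login fails    | NULL          
Race condition | Slow page load


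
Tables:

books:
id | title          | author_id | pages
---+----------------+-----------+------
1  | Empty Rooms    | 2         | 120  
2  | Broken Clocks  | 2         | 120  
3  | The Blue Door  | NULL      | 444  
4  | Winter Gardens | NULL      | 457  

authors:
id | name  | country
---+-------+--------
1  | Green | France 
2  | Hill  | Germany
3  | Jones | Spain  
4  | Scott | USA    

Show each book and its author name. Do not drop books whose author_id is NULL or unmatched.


LEFT JOIN keeps every row from books (the left table); where author_id has no match in authors, the author columns become NULL. Walk through each book:
  - book 1 (Empty Rooms): author_id=2 -> matches Hill
  - book 2 (Broken Clocks): author_id=2 -> matches Hill
  - book 3 (The Blue Door): author_id=NULL, no match -> kept with NULL
  - book 4 (Winter Gardens): author_id=NULL, no match -> kept with NULL
All 4 rows appear; 2 have NULL author.

SQL:
SELECT a.title, b.name AS author
FROM books a
LEFT JOIN authors b ON a.author_id = b.id

Result:
title          | author
---------------+-------
Empty Rooms    | Hill  
Broken Clocks  | Hill  
The Blue Door  | NULL  
Winter Gardens | NULL  


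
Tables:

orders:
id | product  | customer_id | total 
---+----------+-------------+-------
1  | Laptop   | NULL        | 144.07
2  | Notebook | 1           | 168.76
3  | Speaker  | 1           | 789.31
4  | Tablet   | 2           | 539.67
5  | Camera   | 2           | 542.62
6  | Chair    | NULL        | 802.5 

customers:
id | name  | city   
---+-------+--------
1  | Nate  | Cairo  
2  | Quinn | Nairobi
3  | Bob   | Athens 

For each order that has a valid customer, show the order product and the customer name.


INNER JOIN keeps only orders rows whose customer_id matches an id in customers. Walk through each order:
  - order 1 (Laptop): customer_id=NULL, no match -> dropped
  - order 2 (Notebook): customer_id=1 -> matches Nate
  - order 3 (Speaker): customer_id=1 -> matches Nate
  - order 4 (Tablet): customer_id=2 -> matches Quinn
  - order 5 (Camera): customer_id=2 -> matches Quinn
  - order 6 (Chair): customer_id=NULL, no match -> dropped
So 2 of 6 rows are dropped.

SQL:
SELECT a.product, b.name AS customer
FROM orders a
INNER JOIN customers b ON a.customer_id = b.id

Result:
product  | customer
---------+---------
Notebook | Nate    
Speaker  | Nate    
Tablet   | Quinn   
Camera   | Quinn   


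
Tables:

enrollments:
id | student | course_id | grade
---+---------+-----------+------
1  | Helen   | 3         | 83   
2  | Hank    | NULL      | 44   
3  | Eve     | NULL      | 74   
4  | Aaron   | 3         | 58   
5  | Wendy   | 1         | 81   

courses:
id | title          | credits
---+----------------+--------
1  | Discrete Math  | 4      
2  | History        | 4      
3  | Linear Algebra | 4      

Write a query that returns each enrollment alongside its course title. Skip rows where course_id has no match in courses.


INNER JOIN keeps only enrollments rows whose course_id matches an id in courses. Walk through each enrollment:
  - enrollment 1 (Helen): course_id=3 -> matches Linear Algebra
  - enrollment 2 (Hank): course_id=NULL, no match -> dropped
  - enrollment 3 (Eve): course_id=NULL, no match -> dropped
  - enrollment 4 (Aaron): course_id=3 -> matches Linear Algebra
  - enrollment 5 (Wendy): course_id=1 -> matches Discrete Math
So 2 of 5 rows are dropped.

SQL:
SELECT a.student, b.title AS course
FROM enrollments a
INNER JOIN courses b ON a.course_id = b.id

Result:
student | course        
--------+---------------
Helen   | Linear Algebra
Aaron   | Linear Algebra
Wendy   | Discrete Math 


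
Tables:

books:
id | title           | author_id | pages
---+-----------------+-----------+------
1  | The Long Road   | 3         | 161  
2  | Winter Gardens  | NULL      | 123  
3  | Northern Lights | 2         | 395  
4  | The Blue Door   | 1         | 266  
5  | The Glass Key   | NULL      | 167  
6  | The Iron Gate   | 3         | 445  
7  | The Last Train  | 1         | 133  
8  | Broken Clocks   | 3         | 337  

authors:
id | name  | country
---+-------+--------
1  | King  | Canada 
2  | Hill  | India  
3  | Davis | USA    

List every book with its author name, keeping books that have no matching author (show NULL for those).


LEFT JOIN keeps every row from books (the left table); where author_id has no match in authors, the author columns become NULL. Walk through each book:
  - book 1 (The Long Road): author_id=3 -> matches Davis
  - book 2 (Winter Gardens): author_id=NULL, no match -> kept with NULL
  - book 3 (Northern Lights): author_id=2 -> matches Hill
  - book 4 (The Blue Door): author_id=1 -> matches King
  - book 5 (The Glass Key): author_id=NULL, no match -> kept with NULL
  - book 6 (The Iron Gate): author_id=3 -> matches Davis
  - book 7 (The Last Train): author_id=1 -> matches King
  - book 8 (Broken Clocks): author_id=3 -> matches Davis
All 8 rows appear; 2 have NULL author.

SQL:
SELECT a.title, b.name AS author
FROM books a
LEFT JOIN authors b ON a.author_id = b.id

Result:
title           | author
----------------+-------
The Long Road   | Davis 
Winter Gardens  | NULL  
Northern Lights | Hill  
The Blue Door   | King  
The Glass Key   | NULL  
The Iron Gate   | Davis 
The Last Train  | King  
Broken Clocks   | Davis 


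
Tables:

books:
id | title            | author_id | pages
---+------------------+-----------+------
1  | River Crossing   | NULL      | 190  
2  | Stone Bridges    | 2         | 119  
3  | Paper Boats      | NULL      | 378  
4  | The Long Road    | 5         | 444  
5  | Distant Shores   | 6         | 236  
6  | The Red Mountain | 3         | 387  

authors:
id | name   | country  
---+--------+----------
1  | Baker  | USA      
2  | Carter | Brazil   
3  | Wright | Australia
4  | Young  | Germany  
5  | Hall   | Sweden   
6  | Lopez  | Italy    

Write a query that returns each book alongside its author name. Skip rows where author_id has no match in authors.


INNER JOIN keeps only books rows whose author_id matches an id in authors. Walk through each book:
  - book 1 (River Crossing): author_id=NULL, no match -> dropped
  - book 2 (Stone Bridges): author_id=2 -> matches Carter
  - book 3 (Paper Boats): author_id=NULL, no match -> dropped
  - book 4 (The Long Road): author_id=5 -> matches Hall
  - book 5 (Distant Shores): author_id=6 -> matches Lopez
  - book 6 (The Red Mountain): author_id=3 -> matches Wright
So 2 of 6 rows are dropped.

SQL:
SELECT a.title, b.name AS author
FROM books a
INNER JOIN authors b ON a.author_id = b.id

Result:
title            | author
-----------------+-------
Stone Bridges    | Carter
The Long Road    | Hall  
Distant Shores   | Lopez 
The Red Mountain | Wright


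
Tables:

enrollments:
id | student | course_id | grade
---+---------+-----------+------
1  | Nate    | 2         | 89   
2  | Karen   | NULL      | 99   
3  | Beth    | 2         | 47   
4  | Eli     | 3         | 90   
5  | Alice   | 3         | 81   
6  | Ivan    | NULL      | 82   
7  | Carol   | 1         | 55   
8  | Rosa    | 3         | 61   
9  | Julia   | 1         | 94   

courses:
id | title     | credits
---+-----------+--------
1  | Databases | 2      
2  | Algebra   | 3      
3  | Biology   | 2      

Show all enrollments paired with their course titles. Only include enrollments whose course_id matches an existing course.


INNER JOIN keeps only enrollments rows whose course_id matches an id in courses. Walk through each enrollment:
  - enrollment 1 (Nate): course_id=2 -> matches Algebra
  - enrollment 2 (Karen): course_id=NULL, no match -> dropped
  - enrollment 3 (Beth): course_id=2 -> matches Algebra
  - enrollment 4 (Eli): course_id=3 -> matches Biology
  - enrollment 5 (Alice): course_id=3 -> matches Biology
  - enrollment 6 (Ivan): course_id=NULL, no match -> dropped
  - enrollment 7 (Carol): course_id=1 -> matches Databases
  - enrollment 8 (Rosa): course_id=3 -> matches Biology
  - enrollment 9 (Julia): course_id=1 -> matches Databases
So 2 of 9 rows are dropped.

SQL:
SELECT a.student, b.title AS course
FROM enrollments a
INNER JOIN courses b ON a.course_id = b.id

Result:
student | course   
--------+----------
Nate    | Algebra  
Beth    | Algebra  
Eli     | Biology  
Alice   | Biology  
Carol   | Databases
Rosa    | Biology  
Julia   | Databases


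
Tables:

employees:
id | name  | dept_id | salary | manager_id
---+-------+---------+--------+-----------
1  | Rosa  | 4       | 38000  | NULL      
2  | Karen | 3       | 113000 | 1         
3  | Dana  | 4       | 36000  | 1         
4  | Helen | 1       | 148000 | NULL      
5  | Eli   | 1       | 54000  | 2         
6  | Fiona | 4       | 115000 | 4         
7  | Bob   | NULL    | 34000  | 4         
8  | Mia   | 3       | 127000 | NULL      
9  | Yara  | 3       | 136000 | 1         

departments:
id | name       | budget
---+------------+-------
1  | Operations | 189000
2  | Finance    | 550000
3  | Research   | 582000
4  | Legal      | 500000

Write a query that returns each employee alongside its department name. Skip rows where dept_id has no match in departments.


INNER JOIN keeps only employees rows whose dept_id matches an id in departments. Walk through each employee:
  - employee 1 (Rosa): dept_id=4 -> matches Legal
  - employee 2 (Karen): dept_id=3 -> matches Research
  - employee 3 (Dana): dept_id=4 -> matches Legal
  - employee 4 (Helen): dept_id=1 -> matches Operations
  - employee 5 (Eli): dept_id=1 -> matches Operations
  - employee 6 (Fiona): dept_id=4 -> matches Legal
  - employee 7 (Bob): dept_id=NULL, no match -> dropped
  - employee 8 (Mia): dept_id=3 -> matches Research
  - employee 9 (Yara): dept_id=3 -> matches Research
So 1 of 9 rows is dropped.

SQL:
SELECT a.name, b.name AS department
FROM employees a
INNER JOIN departments b ON a.dept_id = b.id

Result:
name  | department
------+-----------
Rosa  | Legal     
Karen | Research  
Dana  | Legal     
Helen | Operations
Eli   | Operations
Fiona | Legal     
Mia   | Research  
Yara  | Research  


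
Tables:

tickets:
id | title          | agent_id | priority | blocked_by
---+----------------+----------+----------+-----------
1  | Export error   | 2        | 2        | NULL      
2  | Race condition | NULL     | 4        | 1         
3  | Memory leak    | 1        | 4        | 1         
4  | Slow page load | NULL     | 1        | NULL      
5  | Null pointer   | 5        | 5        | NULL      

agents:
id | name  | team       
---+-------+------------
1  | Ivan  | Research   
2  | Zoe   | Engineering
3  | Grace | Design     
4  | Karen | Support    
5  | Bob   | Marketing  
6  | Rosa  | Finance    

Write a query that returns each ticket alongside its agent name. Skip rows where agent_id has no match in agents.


INNER JOIN keeps only tickets rows whose agent_id matches an id in agents. Walk through each ticket:
  - ticket 1 (Export error): agent_id=2 -> matches Zoe
  - ticket 2 (Race condition): agent_id=NULL, no match -> dropped
  - ticket 3 (Memory leak): agent_id=1 -> matches Ivan
  - ticket 4 (Slow page load): agent_id=NULL, no match -> dropped
  - ticket 5 (Null pointer): agent_id=5 -> matches Bob
So 2 of 5 rows are dropped.

SQL:
SELECT a.title, b.name AS agent
FROM tickets a
INNER JOIN agents b ON a.agent_id = b.id

Result:
title        | agent
-------------+------
Export error | Zoe  
Memory leak  | Ivan 
Null pointer | Bob  


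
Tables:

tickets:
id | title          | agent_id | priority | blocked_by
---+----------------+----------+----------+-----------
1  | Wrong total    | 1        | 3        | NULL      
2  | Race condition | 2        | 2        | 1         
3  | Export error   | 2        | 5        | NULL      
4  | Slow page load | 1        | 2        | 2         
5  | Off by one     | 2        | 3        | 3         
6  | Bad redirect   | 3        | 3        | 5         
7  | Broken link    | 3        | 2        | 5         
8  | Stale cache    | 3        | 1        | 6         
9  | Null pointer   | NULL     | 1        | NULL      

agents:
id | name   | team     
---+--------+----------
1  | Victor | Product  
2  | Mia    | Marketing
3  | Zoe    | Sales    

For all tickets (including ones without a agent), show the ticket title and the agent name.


LEFT JOIN keeps every row from tickets (the left table); where agent_id has no match in agents, the agent columns become NULL. Walk through each ticket:
  - ticket 1 (Wrong total): agent_id=1 -> matches Victor
  - ticket 2 (Race condition): agent_id=2 -> matches Mia
  - ticket 3 (Export error): agent_id=2 -> matches Mia
  - ticket 4 (Slow page load): agent_id=1 -> matches Victor
  - ticket 5 (Off by one): agent_id=2 -> matches Mia
  - ticket 6 (Bad redirect): agent_id=3 -> matches Zoe
  - ticket 7 (Broken link): agent_id=3 -> matches Zoe
  - ticket 8 (Stale cache): agent_id=3 -> matches Zoe
  - ticket 9 (Null pointer): agent_id=NULL, no match -> kept with NULL
All 9 rows appear; 1 has NULL agent.

SQL:
SELECT a.title, b.name AS agent
FROM tickets a
LEFT JOIN agents b ON a.agent_id = b.id

Result:
title          | agent 
---------------+-------
Wrong total    | Victor
Race condition | Mia   
Export error   | Mia   
Slow page load | Victor
Off by one     | Mia   
Bad redirect   | Zoe   
Broken link    | Zoe   
Stale cache    | Zoe   
Null pointer   | NULL  


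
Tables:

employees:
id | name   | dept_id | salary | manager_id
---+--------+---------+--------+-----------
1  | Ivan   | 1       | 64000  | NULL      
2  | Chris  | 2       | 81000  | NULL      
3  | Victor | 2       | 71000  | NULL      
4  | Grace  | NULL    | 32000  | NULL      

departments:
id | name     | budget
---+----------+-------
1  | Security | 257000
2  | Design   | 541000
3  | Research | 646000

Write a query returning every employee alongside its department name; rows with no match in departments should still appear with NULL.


LEFT JOIN keeps every row from employees (the left table); where dept_id has no match in departments, the department columns become NULL. Walk through each employee:
  - employee 1 (Ivan): dept_id=1 -> matches Security
  - employee 2 (Chris): dept_id=2 -> matches Design
  - employee 3 (Victor): dept_id=2 -> matches Design
  - employee 4 (Grace): dept_id=NULL, no match -> kept with NULL
All 4 rows appear; 1 has NULL department.

SQL:
SELECT a.name, b.name AS department
FROM employees a
LEFT JOIN departments b ON a.dept_id = b.id

Result:
name   | department
-------+-----------
Ivan   | Security  
Chris  | Design    
Victor | Design    
Grace  | NULL      


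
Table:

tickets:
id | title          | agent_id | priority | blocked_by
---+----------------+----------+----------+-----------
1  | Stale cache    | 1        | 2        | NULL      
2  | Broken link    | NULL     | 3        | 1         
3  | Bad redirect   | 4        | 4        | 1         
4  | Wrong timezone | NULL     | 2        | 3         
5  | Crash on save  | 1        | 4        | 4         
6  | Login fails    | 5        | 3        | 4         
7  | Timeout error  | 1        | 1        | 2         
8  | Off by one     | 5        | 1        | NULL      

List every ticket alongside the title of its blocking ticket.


This is a self-join: tickets is joined to a second copy of itself, matching each row's blocked_by to another row's id. Use LEFT JOIN so rows with blocked_by=NULL are kept.
  - ticket 1 (Stale cache): blocked_by=NULL -> NULL
  - ticket 2 (Broken link): blocked_by=1 -> Stale cache
  - ticket 3 (Bad redirect): blocked_by=1 -> Stale cache
  - ticket 4 (Wrong timezone): blocked_by=3 -> Bad redirect
  - ticket 5 (Crash on save): blocked_by=4 -> Wrong timezone
  - ticket 6 (Login fails): blocked_by=4 -> Wrong timezone
  - ticket 7 (Timeout error): blocked_by=2 -> Broken link
  - ticket 8 (Off by one): blocked_by=NULL -> NULL

SQL:
SELECT a.title AS item, b.title AS blocked_by
FROM tickets a
LEFT JOIN tickets b ON a.blocked_by = b.id

Result:
item           | blocked_by    
---------------+---------------
Stale cache    | NULL          
Broken link    | Stale cache   
Bad redirect   | Stale cache   
Wrong timezone | Bad redirect  
Crash on save  | Wrong timezone
Login fails    | Wrong timezone
Timeout error  | Broken link   
Off by one     | NULL          


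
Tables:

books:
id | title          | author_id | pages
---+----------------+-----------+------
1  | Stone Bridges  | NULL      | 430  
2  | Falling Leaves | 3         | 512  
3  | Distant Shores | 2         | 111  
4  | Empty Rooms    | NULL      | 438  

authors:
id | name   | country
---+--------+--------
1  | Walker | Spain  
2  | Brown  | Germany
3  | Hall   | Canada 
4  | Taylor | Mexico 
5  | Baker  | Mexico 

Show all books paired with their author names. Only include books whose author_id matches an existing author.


INNER JOIN keeps only books rows whose author_id matches an id in authors. Walk through each book:
  - book 1 (Stone Bridges): author_id=NULL, no match -> dropped
  - book 2 (Falling Leaves): author_id=3 -> matches Hall
  - book 3 (Distant Shores): author_id=2 -> matches Brown
  - book 4 (Empty Rooms): author_id=NULL, no match -> dropped
So 2 of 4 rows are dropped.

SQL:
SELECT a.title, b.name AS author
FROM books a
INNER JOIN authors b ON a.author_id = b.id

Result:
title          | author
---------------+-------
Falling Leaves | Hall  
Distant Shores | Brown 


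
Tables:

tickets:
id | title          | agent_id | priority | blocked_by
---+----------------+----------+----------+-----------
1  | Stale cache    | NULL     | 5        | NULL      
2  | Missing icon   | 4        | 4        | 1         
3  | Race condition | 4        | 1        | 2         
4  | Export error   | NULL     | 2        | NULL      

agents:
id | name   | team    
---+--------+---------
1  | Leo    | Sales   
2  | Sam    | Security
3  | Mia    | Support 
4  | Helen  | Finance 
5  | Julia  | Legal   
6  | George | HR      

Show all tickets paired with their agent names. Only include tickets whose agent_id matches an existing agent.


INNER JOIN keeps only tickets rows whose agent_id matches an id in agents. Walk through each ticket:
  - ticket 1 (Stale cache): agent_id=NULL, no match -> dropped
  - ticket 2 (Missing icon): agent_id=4 -> matches Helen
  - ticket 3 (Race condition): agent_id=4 -> matches Helen
  - ticket 4 (Export error): agent_id=NULL, no match -> dropped
So 2 of 4 rows are dropped.

SQL:
SELECT a.title, b.name AS agent
FROM tickets a
INNER JOIN agents b ON a.agent_id = b.id

Result:
title          | agent
---------------+------
Missing icon   | Helen
Race condition | Helen


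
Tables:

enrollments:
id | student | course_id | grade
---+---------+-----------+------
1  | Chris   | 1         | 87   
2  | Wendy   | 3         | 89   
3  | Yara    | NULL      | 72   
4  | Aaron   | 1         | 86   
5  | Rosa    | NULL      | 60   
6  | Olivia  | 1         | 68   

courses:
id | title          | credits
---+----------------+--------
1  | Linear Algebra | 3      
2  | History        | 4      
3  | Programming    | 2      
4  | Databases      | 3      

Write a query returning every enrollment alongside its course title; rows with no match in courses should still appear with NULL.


LEFT JOIN keeps every row from enrollments (the left table); where course_id has no match in courses, the course columns become NULL. Walk through each enrollment:
  - enrollment 1 (Chris): course_id=1 -> matches Linear Algebra
  - enrollment 2 (Wendy): course_id=3 -> matches Programming
  - enrollment 3 (Yara): course_id=NULL, no match -> kept with NULL
  - enrollment 4 (Aaron): course_id=1 -> matches Linear Algebra
  - enrollment 5 (Rosa): course_id=NULL, no match -> kept with NULL
  - enrollment 6 (Olivia): course_id=1 -> matches Linear Algebra
All 6 rows appear; 2 have NULL course.

SQL:
SELECT a.student, b.title AS course
FROM enrollments a
LEFT JOIN courses b ON a.course_id = b.id

Result:
student | course        
--------+---------------
Chris   | Linear Algebra
Wendy   | Programming   
Yara    | NULL          
Aaron   | Linear Algebra
Rosa    | NULL          
Olivia  | Linear Algebra


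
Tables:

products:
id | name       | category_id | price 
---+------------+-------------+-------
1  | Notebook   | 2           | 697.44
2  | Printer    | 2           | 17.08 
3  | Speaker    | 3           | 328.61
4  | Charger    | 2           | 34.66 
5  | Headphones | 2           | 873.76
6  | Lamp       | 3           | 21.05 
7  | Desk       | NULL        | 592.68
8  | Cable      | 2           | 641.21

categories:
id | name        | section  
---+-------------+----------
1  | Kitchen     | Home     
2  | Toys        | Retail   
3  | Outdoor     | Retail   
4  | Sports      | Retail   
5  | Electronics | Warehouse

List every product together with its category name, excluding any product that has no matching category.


INNER JOIN keeps only products rows whose category_id matches an id in categories. Walk through each product:
  - product 1 (Notebook): category_id=2 -> matches Toys
  - product 2 (Printer): category_id=2 -> matches Toys
  - product 3 (Speaker): category_id=3 -> matches Outdoor
  - product 4 (Charger): category_id=2 -> matches Toys
  - product 5 (Headphones): category_id=2 -> matches Toys
  - product 6 (Lamp): category_id=3 -> matches Outdoor
  - product 7 (Desk): category_id=NULL, no match -> dropped
  - product 8 (Cable): category_id=2 -> matches Toys
So 1 of 8 rows is dropped.

SQL:
SELECT a.name, b.name AS category
FROM products a
INNER JOIN categories b ON a.category_id = b.id

Result:
name       | category
-----------+---------
Notebook   | Toys    
Printer    | Toys    
Speaker    | Outdoor 
Charger    | Toys    
Headphones | Toys    
Lamp       | Outdoor 
Cable      | Toys    


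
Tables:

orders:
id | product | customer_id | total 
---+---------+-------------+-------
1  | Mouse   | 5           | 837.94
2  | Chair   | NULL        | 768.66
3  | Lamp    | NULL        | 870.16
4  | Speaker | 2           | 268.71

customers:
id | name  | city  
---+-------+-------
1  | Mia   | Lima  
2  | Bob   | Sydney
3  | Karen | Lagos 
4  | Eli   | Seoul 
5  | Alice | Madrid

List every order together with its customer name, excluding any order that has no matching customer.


INNER JOIN keeps only orders rows whose customer_id matches an id in customers. Walk through each order:
  - order 1 (Mouse): customer_id=5 -> matches Alice
  - order 2 (Chair): customer_id=NULL, no match -> dropped
  - order 3 (Lamp): customer_id=NULL, no match -> dropped
  - order 4 (Speaker): customer_id=2 -> matches Bob
So 2 of 4 rows are dropped.

SQL:
SELECT a.product, b.name AS customer
FROM orders a
INNER JOIN customers b ON a.customer_id = b.id

Result:
product | customer
--------+---------
Mouse   | Alice   
Speaker | Bob     


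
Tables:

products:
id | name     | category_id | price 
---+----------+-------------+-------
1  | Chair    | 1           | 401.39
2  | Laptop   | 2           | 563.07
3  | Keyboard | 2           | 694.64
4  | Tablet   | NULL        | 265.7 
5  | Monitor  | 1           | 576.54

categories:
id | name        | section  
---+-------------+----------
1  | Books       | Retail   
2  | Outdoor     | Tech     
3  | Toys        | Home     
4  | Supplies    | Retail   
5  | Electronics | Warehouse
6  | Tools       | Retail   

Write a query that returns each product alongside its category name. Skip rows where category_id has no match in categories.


INNER JOIN keeps only products rows whose category_id matches an id in categories. Walk through each product:
  - product 1 (Chair): category_id=1 -> matches Books
  - product 2 (Laptop): category_id=2 -> matches Outdoor
  - product 3 (Keyboard): category_id=2 -> matches Outdoor
  - product 4 (Tablet): category_id=NULL, no match -> dropped
  - product 5 (Monitor): category_id=1 -> matches Books
So 1 of 5 rows is dropped.

SQL:
SELECT a.name, b.name AS category
FROM products a
INNER JOIN categories b ON a.category_id = b.id

Result:
name     | category
---------+---------
Chair    | Books   
Laptop   | Outdoor 
Keyboard | Outdoor 
Monitor  | Books   


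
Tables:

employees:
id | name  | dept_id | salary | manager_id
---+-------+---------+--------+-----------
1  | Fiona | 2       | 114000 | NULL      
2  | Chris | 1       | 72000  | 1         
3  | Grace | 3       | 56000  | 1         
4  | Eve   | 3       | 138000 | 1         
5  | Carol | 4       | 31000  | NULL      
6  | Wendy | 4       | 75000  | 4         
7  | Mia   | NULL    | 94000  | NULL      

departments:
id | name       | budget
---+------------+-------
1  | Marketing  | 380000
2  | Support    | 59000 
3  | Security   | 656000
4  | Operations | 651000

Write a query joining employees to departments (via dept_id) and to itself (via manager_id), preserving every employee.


Two LEFT JOINs from the same base table employees: one to departments via dept_id, one to employees itself via manager_id. Both are LEFT so every employee is preserved.
Match against departments:
  - employee 1 (Fiona): dept_id=2 -> matches Support
  - employee 2 (Chris): dept_id=1 -> matches Marketing
  - employee 3 (Grace): dept_id=3 -> matches Security
  - employee 4 (Eve): dept_id=3 -> matches Security
  - employee 5 (Carol): dept_id=4 -> matches Operations
  - employee 6 (Wendy): dept_id=4 -> matches Operations
  - employee 7 (Mia): dept_id=NULL, no match -> kept with NULL
Match against employees (self):
  - employee 1 (Fiona): manager_id=NULL -> NULL
  - employee 2 (Chris): manager_id=1 -> Fiona
  - employee 3 (Grace): manager_id=1 -> Fiona
  - employee 4 (Eve): manager_id=1 -> Fiona
  - employee 5 (Carol): manager_id=NULL -> NULL
  - employee 6 (Wendy): manager_id=4 -> Eve
  - employee 7 (Mia): manager_id=NULL -> NULL

SQL:
SELECT a.name, b.name AS department, c.name AS manager
FROM employees a
LEFT JOIN departments b ON a.dept_id = b.id
LEFT JOIN employees c ON a.manager_id = c.id

Result:
name  | department | manager
------+------------+--------
Fiona | Support    | NULL   
Chris | Marketing  | Fiona  
Grace | Security   | Fiona  
Eve   | Security   | Fiona  
Carol | Operations | NULL   
Wendy | Operations | Eve    
Mia   | NULL       | NULL   


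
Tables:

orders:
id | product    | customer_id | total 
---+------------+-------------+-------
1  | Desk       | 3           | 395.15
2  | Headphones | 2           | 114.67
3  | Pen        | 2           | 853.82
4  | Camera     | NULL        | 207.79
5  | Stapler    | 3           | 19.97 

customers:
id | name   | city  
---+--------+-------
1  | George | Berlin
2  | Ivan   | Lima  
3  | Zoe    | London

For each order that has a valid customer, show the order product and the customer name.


INNER JOIN keeps only orders rows whose customer_id matches an id in customers. Walk through each order:
  - order 1 (Desk): customer_id=3 -> matches Zoe
  - order 2 (Headphones): customer_id=2 -> matches Ivan
  - order 3 (Pen): customer_id=2 -> matches Ivan
  - order 4 (Camera): customer_id=NULL, no match -> dropped
  - order 5 (Stapler): customer_id=3 -> matches Zoe
So 1 of 5 rows is dropped.

SQL:
SELECT a.product, b.name AS customer
FROM orders a
INNER JOIN customers b ON a.customer_id = b.id

Result:
product    | customer
-----------+---------
Desk       | Zoe     
Headphones | Ivan    
Pen        | Ivan    
Stapler    | Zoe     


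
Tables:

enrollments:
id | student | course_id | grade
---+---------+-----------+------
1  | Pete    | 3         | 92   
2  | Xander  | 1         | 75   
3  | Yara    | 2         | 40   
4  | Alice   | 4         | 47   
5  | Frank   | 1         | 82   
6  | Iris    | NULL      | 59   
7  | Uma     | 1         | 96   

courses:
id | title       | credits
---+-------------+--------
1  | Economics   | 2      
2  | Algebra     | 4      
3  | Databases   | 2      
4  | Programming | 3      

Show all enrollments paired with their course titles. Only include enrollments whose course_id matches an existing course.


INNER JOIN keeps only enrollments rows whose course_id matches an id in courses. Walk through each enrollment:
  - enrollment 1 (Pete): course_id=3 -> matches Databases
  - enrollment 2 (Xander): course_id=1 -> matches Economics
  - enrollment 3 (Yara): course_id=2 -> matches Algebra
  - enrollment 4 (Alice): course_id=4 -> matches Programming
  - enrollment 5 (Frank): course_id=1 -> matches Economics
  - enrollment 6 (Iris): course_id=NULL, no match -> dropped
  - enrollment 7 (Uma): course_id=1 -> matches Economics
So 1 of 7 rows is dropped.

SQL:
SELECT a.student, b.title AS course
FROM enrollments a
INNER JOIN courses b ON a.course_id = b.id

Result:
student | course     
--------+------------
Pete    | Databases  
Xander  | Economics  
Yara    | Algebra    
Alice   | Programming
Frank   | Economics  
Uma     | Economics  


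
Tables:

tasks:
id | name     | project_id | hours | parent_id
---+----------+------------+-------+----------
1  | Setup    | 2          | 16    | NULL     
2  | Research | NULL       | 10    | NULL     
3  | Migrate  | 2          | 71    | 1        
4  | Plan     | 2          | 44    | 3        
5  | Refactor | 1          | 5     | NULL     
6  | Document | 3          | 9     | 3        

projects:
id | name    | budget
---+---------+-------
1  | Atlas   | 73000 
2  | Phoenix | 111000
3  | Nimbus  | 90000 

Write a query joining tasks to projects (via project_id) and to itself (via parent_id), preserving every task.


Two LEFT JOINs from the same base table tasks: one to projects via project_id, one to tasks itself via parent_id. Both are LEFT so every task is preserved.
Match against projects:
  - task 1 (Setup): project_id=2 -> matches Phoenix
  - task 2 (Research): project_id=NULL, no match -> kept with NULL
  - task 3 (Migrate): project_id=2 -> matches Phoenix
  - task 4 (Plan): project_id=2 -> matches Phoenix
  - task 5 (Refactor): project_id=1 -> matches Atlas
  - task 6 (Document): project_id=3 -> matches Nimbus
Match against tasks (self):
  - task 1 (Setup): parent_id=NULL -> NULL
  - task 2 (Research): parent_id=NULL -> NULL
  - task 3 (Migrate): parent_id=1 -> Setup
  - task 4 (Plan): parent_id=3 -> Migrate
  - task 5 (Refactor): parent_id=NULL -> NULL
  - task 6 (Document): parent_id=3 -> Migrate

SQL:
SELECT a.name, b.name AS project, c.name AS parent
FROM tasks a
LEFT JOIN projects b ON a.project_id = b.id
LEFT JOIN tasks c ON a.parent_id = c.id

Result:
name     | project | parent 
---------+---------+--------
Setup    | Phoenix | NULL   
Research | NULL    | NULL   
Migrate  | Phoenix | Setup  
Plan     | Phoenix | Migrate
Refactor | Atlas   | NULL   
Document | Nimbus  | Migrate
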